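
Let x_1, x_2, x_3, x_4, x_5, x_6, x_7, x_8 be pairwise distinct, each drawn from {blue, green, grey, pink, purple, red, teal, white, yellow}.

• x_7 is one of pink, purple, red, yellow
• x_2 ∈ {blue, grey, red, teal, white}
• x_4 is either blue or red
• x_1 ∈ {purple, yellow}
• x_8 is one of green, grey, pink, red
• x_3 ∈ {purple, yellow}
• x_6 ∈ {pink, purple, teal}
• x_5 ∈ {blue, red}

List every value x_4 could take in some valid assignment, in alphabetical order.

The 2 variables x_1 and x_3 are confined to {purple, yellow}, which locks those values in; drop them from x_6, x_7.
x_4 and x_5 share exactly the 2 values {blue, red}; by pigeonhole those values go to them, so strike blue, red from x_2, x_7, x_8.
x_7's domain is down to {pink}, so x_7 = pink. Eliminate pink elsewhere: x_6, x_8.
That leaves x_6 = teal. Strike teal from x_2.
No further eliminations apply; x_4 can still be any of blue, red.

blue, red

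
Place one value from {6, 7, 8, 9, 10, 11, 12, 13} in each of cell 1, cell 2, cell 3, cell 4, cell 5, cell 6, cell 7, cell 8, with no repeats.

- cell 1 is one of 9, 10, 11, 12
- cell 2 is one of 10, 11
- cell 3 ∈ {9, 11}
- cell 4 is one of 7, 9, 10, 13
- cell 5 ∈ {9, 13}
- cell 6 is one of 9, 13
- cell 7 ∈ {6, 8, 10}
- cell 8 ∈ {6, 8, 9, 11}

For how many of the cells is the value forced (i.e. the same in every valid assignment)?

4

Among the 8 variables, 7 fits only cell 4 (and all 8 values in {6, 7, 8, 9, 10, 11, 12, 13} must be used), so cell 4 = 7.
Among the 7 still-open variables, 12 fits only cell 1 (and all 7 values in {6, 8, 9, 10, 11, 12, 13} must be used), so cell 1 = 12.
cell 5 and cell 6 share exactly the 2 values {9, 13}; by pigeonhole those values go to them, so strike 9, 13 from cell 3, cell 8.
That leaves cell 3 = 11. Eliminate 11 elsewhere: cell 2, cell 8.
cell 2 has just one choice, so cell 2 = 10. Strike 10 from cell 7.
Determined: cell 1=12, cell 2=10, cell 3=11, cell 4=7. The other cells each still have more than one consistent value. That makes 4.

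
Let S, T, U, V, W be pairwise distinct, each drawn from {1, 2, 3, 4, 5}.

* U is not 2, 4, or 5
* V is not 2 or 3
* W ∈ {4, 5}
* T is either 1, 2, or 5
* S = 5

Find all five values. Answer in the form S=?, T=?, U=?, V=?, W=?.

S=5, T=2, U=3, V=1, W=4

S has just one choice, so S = 5. Strike 5 from T, V, W.
That leaves W = 4. Eliminate 4 elsewhere: V.
That leaves V = 1. Strike 1 from T, U.
That leaves T = 2.
U must be 3 (only option left).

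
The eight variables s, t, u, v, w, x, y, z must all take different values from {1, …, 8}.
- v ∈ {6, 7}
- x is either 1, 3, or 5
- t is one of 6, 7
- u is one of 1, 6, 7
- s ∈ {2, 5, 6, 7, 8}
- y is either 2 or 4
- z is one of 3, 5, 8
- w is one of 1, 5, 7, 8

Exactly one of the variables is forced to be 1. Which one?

u

The 8 variables together cover exactly {1, 2, 3, 4, 5, 6, 7, 8} — 8 values for 8 variables — and 4 appears only in y's list, so y = 4.
The 7 still-open variables together cover exactly {1, 2, 3, 5, 6, 7, 8} — 7 values for 7 variables — and 2 appears only in s's list, so s = 2.
t and v between them cover only {6, 7} — a naked pair. Remove those values from u, w.
So 1 goes to u.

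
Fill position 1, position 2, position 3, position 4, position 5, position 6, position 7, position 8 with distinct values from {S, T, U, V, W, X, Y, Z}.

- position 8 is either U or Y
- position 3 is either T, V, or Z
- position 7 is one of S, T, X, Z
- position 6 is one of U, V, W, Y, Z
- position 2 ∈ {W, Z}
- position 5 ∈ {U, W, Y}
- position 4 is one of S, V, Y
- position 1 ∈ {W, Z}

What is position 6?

V

The 8 variables draw from only 8 values {S, T, U, V, W, X, Y, Z}, so each is used; only position 7 can be X, hence position 7 = X.
The 7 still-open variables together cover exactly {S, T, U, V, W, Y, Z} — 7 values for 7 variables — and S appears only in position 4's list, so position 4 = S.
Among the 6 still-open variables, T fits only position 3 (and all 6 values in {T, U, V, W, Y, Z} must be used), so position 3 = T.
Among the 5 still-open variables, V fits only position 6 (and all 5 values in {U, V, W, Y, Z} must be used), so position 6 = V.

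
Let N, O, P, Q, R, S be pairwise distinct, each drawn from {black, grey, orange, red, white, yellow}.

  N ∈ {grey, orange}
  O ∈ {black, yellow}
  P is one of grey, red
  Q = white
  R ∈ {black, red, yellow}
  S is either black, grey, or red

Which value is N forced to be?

orange

Q has just one choice, so Q = white.
Among the 5 still-open variables, orange fits only N (and all 5 values in {black, grey, orange, red, yellow} must be used), so N = orange.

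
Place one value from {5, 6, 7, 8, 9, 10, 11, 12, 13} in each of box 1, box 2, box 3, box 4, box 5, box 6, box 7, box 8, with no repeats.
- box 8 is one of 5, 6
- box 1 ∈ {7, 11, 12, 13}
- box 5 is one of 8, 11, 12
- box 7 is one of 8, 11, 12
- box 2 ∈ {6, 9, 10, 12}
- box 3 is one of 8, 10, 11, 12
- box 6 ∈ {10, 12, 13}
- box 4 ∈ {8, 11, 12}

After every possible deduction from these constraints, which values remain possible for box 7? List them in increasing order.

8, 11, 12

box 4, box 5, box 7 share exactly the 3 values {8, 11, 12}; by pigeonhole those values go to them, so strike 8, 11, 12 from box 1, box 2, box 3, box 6.
box 3 must be 10 (only option left). Remove 10 from box 2, box 6.
box 6 has just one choice, so box 6 = 13. Strike 13 from box 1.
box 1 has just one choice, so box 1 = 7.
No further eliminations apply; box 7 can still be any of 8, 11, 12.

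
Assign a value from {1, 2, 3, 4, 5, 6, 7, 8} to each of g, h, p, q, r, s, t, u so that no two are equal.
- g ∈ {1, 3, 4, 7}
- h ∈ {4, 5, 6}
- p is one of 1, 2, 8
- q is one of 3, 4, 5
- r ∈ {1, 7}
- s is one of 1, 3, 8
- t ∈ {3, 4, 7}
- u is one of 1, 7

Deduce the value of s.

The 8 variables draw from only 8 values {1, 2, 3, 4, 5, 6, 7, 8}, so each is used; only p can be 2, hence p = 2.
Among the 7 still-open variables, 6 fits only h (and all 7 values in {1, 3, 4, 5, 6, 7, 8} must be used), so h = 6.
The 6 still-open variables together cover exactly {1, 3, 4, 5, 7, 8} — 6 values for 6 variables — and 5 appears only in q's list, so q = 5.
Among the 5 still-open variables, 8 fits only s (and all 5 values in {1, 3, 4, 7, 8} must be used), so s = 8.

8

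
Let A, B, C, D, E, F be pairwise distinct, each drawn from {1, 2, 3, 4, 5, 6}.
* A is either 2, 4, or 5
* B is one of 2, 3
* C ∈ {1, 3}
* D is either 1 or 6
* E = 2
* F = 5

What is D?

E's domain is down to {2}, so E = 2. So A, B can't be 2.
F must be 5 (only option left). Eliminate 5 elsewhere: A.
A's domain is down to {4}, so A = 4.
B's domain is down to {3}, so B = 3. So C can't be 3.
C's domain is down to {1}, so C = 1. Strike 1 from D.
So D = 6.

6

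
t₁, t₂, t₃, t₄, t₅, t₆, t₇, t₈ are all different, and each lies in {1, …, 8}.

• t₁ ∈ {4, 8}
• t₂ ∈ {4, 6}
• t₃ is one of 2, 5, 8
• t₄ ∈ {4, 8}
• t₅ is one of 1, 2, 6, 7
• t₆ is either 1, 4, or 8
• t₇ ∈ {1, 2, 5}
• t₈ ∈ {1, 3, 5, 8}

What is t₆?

1

Among the 8 variables, 3 fits only t₈ (and all 8 values in {1, 2, 3, 4, 5, 6, 7, 8} must be used), so t₈ = 3.
The 7 still-open variables together cover exactly {1, 2, 4, 5, 6, 7, 8} — 7 values for 7 variables — and 7 appears only in t₅'s list, so t₅ = 7.
Among the 6 still-open variables, 6 fits only t₂ (and all 6 values in {1, 2, 4, 5, 6, 8} must be used), so t₂ = 6.
The 2 variables t₁ and t₄ are confined to {4, 8}, which locks those values in; drop them from t₃, t₆.
So t₆ = 1.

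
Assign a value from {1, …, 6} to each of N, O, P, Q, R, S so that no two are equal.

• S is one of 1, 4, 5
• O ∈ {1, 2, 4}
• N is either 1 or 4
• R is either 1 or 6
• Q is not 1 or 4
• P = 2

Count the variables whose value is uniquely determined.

P has just one choice, so P = 2. Strike 2 from O, Q.
The 5 still-open variables together cover exactly {1, 3, 4, 5, 6} — 5 values for 5 variables — and 3 appears only in Q's list, so Q = 3.
Among the 4 still-open variables, 5 fits only S (and all 4 values in {1, 4, 5, 6} must be used), so S = 5.
The 3 still-open variables draw from only 3 values {1, 4, 6}, so each is used; only R can be 6, hence R = 6.
Determined: P=2, Q=3, R=6, S=5. The other variables each still have more than one consistent value. That makes 4.

4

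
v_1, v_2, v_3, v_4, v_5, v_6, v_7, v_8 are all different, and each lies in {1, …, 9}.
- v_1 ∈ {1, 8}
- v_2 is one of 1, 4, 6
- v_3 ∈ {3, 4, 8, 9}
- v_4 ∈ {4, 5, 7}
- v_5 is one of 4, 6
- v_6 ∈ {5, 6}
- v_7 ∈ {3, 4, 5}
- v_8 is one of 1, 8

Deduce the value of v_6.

Among the 8 variables, 7 fits only v_4 (and all 8 values in {1, 3, 4, 5, 6, 7, 8, 9} must be used), so v_4 = 7.
The 7 still-open variables draw from only 7 values {1, 3, 4, 5, 6, 8, 9}, so each is used; only v_3 can be 9, hence v_3 = 9.
The 6 still-open variables draw from only 6 values {1, 3, 4, 5, 6, 8}, so each is used; only v_7 can be 3, hence v_7 = 3.
Among the 5 still-open variables, 5 fits only v_6 (and all 5 values in {1, 4, 5, 6, 8} must be used), so v_6 = 5.

5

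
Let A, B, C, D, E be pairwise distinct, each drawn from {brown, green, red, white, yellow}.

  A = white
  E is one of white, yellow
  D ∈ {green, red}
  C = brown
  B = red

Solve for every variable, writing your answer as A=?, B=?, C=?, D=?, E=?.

A's domain is down to {white}, so A = white. Eliminate white elsewhere: E.
B's domain is down to {red}, so B = red. Eliminate red elsewhere: D.
C's domain is down to {brown}, so C = brown.
D's domain is down to {green}, so D = green.
That leaves E = yellow.

A=white, B=red, C=brown, D=green, E=yellow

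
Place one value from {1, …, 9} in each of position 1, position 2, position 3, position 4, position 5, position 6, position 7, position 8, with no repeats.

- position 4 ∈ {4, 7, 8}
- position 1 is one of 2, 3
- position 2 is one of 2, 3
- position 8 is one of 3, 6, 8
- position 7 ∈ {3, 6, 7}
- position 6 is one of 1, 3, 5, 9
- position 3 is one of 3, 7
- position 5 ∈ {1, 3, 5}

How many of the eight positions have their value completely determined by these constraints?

4

The 2 variables position 1 and position 2 are confined to {2, 3}, which locks those values in; drop them from position 3, position 5, position 6, position 7, position 8.
position 3 must be 7 (only option left). Strike 7 from position 4, position 7.
That leaves position 7 = 6. Strike 6 from position 8.
position 8 must be 8 (only option left). So position 4 can't be 8.
position 4 must be 4 (only option left).
Determined: position 3=7, position 4=4, position 7=6, position 8=8. The other positions each still have more than one consistent value. That makes 4.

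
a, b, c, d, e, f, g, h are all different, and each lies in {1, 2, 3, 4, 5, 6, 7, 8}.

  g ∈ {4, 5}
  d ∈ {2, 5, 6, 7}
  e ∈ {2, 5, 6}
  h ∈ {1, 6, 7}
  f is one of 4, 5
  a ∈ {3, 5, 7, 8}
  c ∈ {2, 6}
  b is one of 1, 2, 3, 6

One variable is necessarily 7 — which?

Among the 8 variables, 8 fits only a (and all 8 values in {1, 2, 3, 4, 5, 6, 7, 8} must be used), so a = 8.
The 7 still-open variables draw from only 7 values {1, 2, 3, 4, 5, 6, 7}, so each is used; only b can be 3, hence b = 3.
The 6 still-open variables draw from only 6 values {1, 2, 4, 5, 6, 7}, so each is used; only h can be 1, hence h = 1.
The 5 still-open variables draw from only 5 values {2, 4, 5, 6, 7}, so each is used; only d can be 7, hence d = 7.

d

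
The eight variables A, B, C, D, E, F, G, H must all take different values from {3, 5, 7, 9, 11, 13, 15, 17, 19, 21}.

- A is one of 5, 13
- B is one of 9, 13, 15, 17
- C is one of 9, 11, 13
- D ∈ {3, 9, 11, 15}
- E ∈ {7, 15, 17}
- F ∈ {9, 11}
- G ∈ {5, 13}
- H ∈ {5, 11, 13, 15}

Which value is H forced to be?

The 8 variables draw from only 8 values {3, 5, 7, 9, 11, 13, 15, 17}, so each is used; only D can be 3, hence D = 3.
The 7 still-open variables draw from only 7 values {5, 7, 9, 11, 13, 15, 17}, so each is used; only E can be 7, hence E = 7.
The 6 still-open variables together cover exactly {5, 9, 11, 13, 15, 17} — 6 values for 6 variables — and 17 appears only in B's list, so B = 17.
The 5 still-open variables together cover exactly {5, 9, 11, 13, 15} — 5 values for 5 variables — and 15 appears only in H's list, so H = 15.

15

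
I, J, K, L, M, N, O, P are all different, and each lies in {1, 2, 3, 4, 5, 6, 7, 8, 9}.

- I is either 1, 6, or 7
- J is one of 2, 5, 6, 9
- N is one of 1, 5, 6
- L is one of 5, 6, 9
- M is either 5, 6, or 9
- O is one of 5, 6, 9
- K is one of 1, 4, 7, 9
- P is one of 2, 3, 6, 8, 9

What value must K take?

4

L, M, O between them cover only {5, 6, 9} — a naked triple. Remove those values from I, J, K, N, P.
J has just one choice, so J = 2. So P can't be 2.
That leaves N = 1. Strike 1 from I, K.
I must be 7 (only option left). So K can't be 7.
So K = 4.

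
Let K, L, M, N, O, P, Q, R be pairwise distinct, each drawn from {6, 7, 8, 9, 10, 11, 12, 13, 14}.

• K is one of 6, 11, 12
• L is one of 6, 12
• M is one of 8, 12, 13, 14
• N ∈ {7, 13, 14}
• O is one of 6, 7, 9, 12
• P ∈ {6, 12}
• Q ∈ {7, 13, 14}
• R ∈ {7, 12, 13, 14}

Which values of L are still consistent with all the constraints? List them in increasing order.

6, 12

Among the 8 variables, 8 fits only M (and all 8 values in {6, 7, 8, 9, 11, 12, 13, 14} must be used), so M = 8.
The 7 still-open variables together cover exactly {6, 7, 9, 11, 12, 13, 14} — 7 values for 7 variables — and 9 appears only in O's list, so O = 9.
The 6 still-open variables draw from only 6 values {6, 7, 11, 12, 13, 14}, so each is used; only K can be 11, hence K = 11.
L and P share exactly the 2 values {6, 12}; by pigeonhole those values go to them, so strike 6, 12 from R.
No further eliminations apply; L can still be any of 6, 12.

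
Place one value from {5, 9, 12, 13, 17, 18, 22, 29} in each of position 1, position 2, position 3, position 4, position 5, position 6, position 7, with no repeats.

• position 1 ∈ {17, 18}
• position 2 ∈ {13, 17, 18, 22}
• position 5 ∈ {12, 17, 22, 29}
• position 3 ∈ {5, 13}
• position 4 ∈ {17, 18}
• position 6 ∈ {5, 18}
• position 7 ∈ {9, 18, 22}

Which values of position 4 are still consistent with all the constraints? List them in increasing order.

position 1 and position 4 share exactly the 2 values {17, 18}; by pigeonhole those values go to them, so strike 17, 18 from position 2, position 5, position 6, position 7.
position 6's domain is down to {5}, so position 6 = 5. So position 3 can't be 5.
position 3's domain is down to {13}, so position 3 = 13. Strike 13 from position 2.
position 2 must be 22 (only option left). Eliminate 22 elsewhere: position 5, position 7.
position 7 has just one choice, so position 7 = 9.
No further eliminations apply; position 4 can still be any of 17, 18.

17, 18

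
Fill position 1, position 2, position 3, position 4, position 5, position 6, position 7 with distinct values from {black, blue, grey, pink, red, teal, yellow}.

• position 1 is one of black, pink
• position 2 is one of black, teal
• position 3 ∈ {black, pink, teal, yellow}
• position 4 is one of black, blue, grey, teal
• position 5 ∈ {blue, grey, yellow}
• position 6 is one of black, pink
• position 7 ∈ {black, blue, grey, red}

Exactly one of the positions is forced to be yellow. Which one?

The 7 variables together cover exactly {black, blue, grey, pink, red, teal, yellow} — 7 values for 7 variables — and red appears only in position 7's list, so position 7 = red.
position 1 and position 6 between them cover only {black, pink} — a naked pair. Remove those values from position 2, position 3, position 4.
That leaves position 2 = teal. Eliminate teal elsewhere: position 3, position 4.
So yellow goes to position 3.

position 3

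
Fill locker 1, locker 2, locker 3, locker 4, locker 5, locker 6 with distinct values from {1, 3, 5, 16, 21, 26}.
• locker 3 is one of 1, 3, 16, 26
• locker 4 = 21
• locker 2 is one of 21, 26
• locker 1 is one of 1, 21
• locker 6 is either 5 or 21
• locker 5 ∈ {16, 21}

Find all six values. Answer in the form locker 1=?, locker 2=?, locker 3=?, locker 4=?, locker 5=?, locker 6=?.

locker 4 must be 21 (only option left). Eliminate 21 elsewhere: locker 1, locker 2, locker 5, locker 6.
That leaves locker 5 = 16. Remove 16 from locker 3.
That leaves locker 6 = 5.
locker 1 has just one choice, so locker 1 = 1. Eliminate 1 elsewhere: locker 3.
locker 2 has just one choice, so locker 2 = 26. Remove 26 from locker 3.
locker 3 has just one choice, so locker 3 = 3.

locker 1=1, locker 2=26, locker 3=3, locker 4=21, locker 5=16, locker 6=5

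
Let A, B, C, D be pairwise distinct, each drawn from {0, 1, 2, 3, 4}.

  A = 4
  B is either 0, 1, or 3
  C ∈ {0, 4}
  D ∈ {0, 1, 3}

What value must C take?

0

A's domain is down to {4}, so A = 4. Strike 4 from C.
So C = 0.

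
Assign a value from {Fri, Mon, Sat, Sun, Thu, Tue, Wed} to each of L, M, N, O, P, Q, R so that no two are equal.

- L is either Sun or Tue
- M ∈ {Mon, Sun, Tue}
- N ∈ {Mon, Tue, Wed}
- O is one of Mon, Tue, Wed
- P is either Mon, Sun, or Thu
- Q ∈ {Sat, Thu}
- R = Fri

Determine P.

Thu

R's domain is down to {Fri}, so R = Fri.
The 6 still-open variables draw from only 6 values {Mon, Sat, Sun, Thu, Tue, Wed}, so each is used; only Q can be Sat, hence Q = Sat.
The 5 still-open variables draw from only 5 values {Mon, Sun, Thu, Tue, Wed}, so each is used; only P can be Thu, hence P = Thu.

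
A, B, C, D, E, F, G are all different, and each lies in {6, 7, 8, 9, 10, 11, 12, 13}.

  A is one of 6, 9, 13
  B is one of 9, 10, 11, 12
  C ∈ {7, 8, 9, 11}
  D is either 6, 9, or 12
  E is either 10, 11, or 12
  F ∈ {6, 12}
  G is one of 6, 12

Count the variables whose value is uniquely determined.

2

The 2 variables F and G are confined to {6, 12}, which locks those values in; drop them from A, B, D, E.
That leaves D = 9. Remove 9 from A, B, C.
That leaves A = 13.
B and E share exactly the 2 values {10, 11}; by pigeonhole those values go to them, so strike 10, 11 from C.
Determined: A=13, D=9. The other variables each still have more than one consistent value. That makes 2.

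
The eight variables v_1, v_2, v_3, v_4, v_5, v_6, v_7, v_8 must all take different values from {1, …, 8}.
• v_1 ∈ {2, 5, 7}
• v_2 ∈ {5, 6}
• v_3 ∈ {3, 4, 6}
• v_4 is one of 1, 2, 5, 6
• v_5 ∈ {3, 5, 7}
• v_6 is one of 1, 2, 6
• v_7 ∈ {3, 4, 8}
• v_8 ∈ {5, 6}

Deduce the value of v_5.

The 8 variables draw from only 8 values {1, 2, 3, 4, 5, 6, 7, 8}, so each is used; only v_7 can be 8, hence v_7 = 8.
Among the 7 still-open variables, 4 fits only v_3 (and all 7 values in {1, 2, 3, 4, 5, 6, 7} must be used), so v_3 = 4.
The 6 still-open variables draw from only 6 values {1, 2, 3, 5, 6, 7}, so each is used; only v_5 can be 3, hence v_5 = 3.

3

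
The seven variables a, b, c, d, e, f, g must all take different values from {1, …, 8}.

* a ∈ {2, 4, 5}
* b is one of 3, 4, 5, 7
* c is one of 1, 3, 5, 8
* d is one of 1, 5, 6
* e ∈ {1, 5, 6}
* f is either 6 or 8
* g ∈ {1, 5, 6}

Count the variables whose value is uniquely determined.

2

d, e, g share exactly the 3 values {1, 5, 6}; by pigeonhole those values go to them, so strike 1, 5, 6 from a, b, c, f.
f must be 8 (only option left). Remove 8 from c.
That leaves c = 3. Eliminate 3 elsewhere: b.
Determined: c=3, f=8. The other variables each still have more than one consistent value. That makes 2.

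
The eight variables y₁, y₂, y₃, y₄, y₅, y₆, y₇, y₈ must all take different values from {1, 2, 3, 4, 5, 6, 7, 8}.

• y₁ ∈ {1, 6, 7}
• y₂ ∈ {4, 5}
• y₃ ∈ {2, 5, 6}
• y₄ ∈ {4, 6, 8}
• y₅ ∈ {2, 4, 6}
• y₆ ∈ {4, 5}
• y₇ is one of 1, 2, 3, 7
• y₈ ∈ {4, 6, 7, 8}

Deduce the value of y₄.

Among the 8 variables, 3 fits only y₇ (and all 8 values in {1, 2, 3, 4, 5, 6, 7, 8} must be used), so y₇ = 3.
The 7 still-open variables together cover exactly {1, 2, 4, 5, 6, 7, 8} — 7 values for 7 variables — and 1 appears only in y₁'s list, so y₁ = 1.
The 6 still-open variables together cover exactly {2, 4, 5, 6, 7, 8} — 6 values for 6 variables — and 7 appears only in y₈'s list, so y₈ = 7.
The 5 still-open variables draw from only 5 values {2, 4, 5, 6, 8}, so each is used; only y₄ can be 8, hence y₄ = 8.

8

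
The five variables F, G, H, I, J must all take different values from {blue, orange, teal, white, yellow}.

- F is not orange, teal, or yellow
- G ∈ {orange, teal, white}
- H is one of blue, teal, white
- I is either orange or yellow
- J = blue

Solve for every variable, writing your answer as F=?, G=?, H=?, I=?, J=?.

J has just one choice, so J = blue. So F, H can't be blue.
That leaves F = white. Strike white from G, H.
H's domain is down to {teal}, so H = teal. Eliminate teal elsewhere: G.
That leaves G = orange. Eliminate orange elsewhere: I.
I must be yellow (only option left).

F=white, G=orange, H=teal, I=yellow, J=blue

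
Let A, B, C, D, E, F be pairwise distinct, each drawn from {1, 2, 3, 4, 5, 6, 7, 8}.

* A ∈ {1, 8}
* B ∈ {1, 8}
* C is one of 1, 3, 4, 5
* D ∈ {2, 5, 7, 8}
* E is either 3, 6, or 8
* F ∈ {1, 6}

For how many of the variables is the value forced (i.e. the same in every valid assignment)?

The 2 variables A and B are confined to {1, 8}, which locks those values in; drop them from C, D, E, F.
That leaves F = 6. Strike 6 from E.
E has just one choice, so E = 3. Strike 3 from C.
Determined: E=3, F=6. The other variables each still have more than one consistent value. That makes 2.

2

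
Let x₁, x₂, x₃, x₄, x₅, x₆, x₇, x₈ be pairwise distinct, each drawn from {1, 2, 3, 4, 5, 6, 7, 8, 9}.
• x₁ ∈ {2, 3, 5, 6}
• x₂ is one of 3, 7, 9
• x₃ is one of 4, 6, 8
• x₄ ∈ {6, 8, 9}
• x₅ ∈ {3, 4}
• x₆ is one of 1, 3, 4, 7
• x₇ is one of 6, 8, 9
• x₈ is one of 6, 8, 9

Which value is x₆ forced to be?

x₄, x₇, x₈ between them cover only {6, 8, 9} — a naked triple. Remove those values from x₁, x₂, x₃.
x₃ must be 4 (only option left). So x₅, x₆ can't be 4.
That leaves x₅ = 3. Eliminate 3 elsewhere: x₁, x₂, x₆.
x₂ must be 7 (only option left). So x₆ can't be 7.
So x₆ = 1.

1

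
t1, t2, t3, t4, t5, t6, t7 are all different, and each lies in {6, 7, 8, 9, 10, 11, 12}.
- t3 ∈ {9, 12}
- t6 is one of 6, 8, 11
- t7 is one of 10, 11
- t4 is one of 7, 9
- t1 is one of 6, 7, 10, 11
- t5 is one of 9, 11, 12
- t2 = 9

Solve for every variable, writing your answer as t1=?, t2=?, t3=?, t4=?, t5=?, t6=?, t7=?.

t1=6, t2=9, t3=12, t4=7, t5=11, t6=8, t7=10

t2 has just one choice, so t2 = 9. Strike 9 from t3, t4, t5.
t3 has just one choice, so t3 = 12. Remove 12 from t5.
t4 has just one choice, so t4 = 7. Remove 7 from t1.
t5's domain is down to {11}, so t5 = 11. Eliminate 11 elsewhere: t1, t6, t7.
t7 must be 10 (only option left). Strike 10 from t1.
t1 has just one choice, so t1 = 6. Eliminate 6 elsewhere: t6.
t6's domain is down to {8}, so t6 = 8.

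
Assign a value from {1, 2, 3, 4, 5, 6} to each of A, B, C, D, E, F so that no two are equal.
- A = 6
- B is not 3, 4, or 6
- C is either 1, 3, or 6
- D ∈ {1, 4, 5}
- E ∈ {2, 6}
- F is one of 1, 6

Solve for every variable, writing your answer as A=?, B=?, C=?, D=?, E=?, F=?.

A has just one choice, so A = 6. So C, E, F can't be 6.
E's domain is down to {2}, so E = 2. So B can't be 2.
F must be 1 (only option left). Remove 1 from B, C, D.
B's domain is down to {5}, so B = 5. So D can't be 5.
C's domain is down to {3}, so C = 3.
That leaves D = 4.

A=6, B=5, C=3, D=4, E=2, F=1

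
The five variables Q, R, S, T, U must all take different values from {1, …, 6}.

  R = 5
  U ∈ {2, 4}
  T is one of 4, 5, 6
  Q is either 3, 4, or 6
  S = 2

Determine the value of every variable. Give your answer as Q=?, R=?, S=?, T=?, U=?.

Q=3, R=5, S=2, T=6, U=4

R must be 5 (only option left). Strike 5 from T.
S must be 2 (only option left). Eliminate 2 elsewhere: U.
U must be 4 (only option left). Remove 4 from Q, T.
T has just one choice, so T = 6. So Q can't be 6.
Q's domain is down to {3}, so Q = 3.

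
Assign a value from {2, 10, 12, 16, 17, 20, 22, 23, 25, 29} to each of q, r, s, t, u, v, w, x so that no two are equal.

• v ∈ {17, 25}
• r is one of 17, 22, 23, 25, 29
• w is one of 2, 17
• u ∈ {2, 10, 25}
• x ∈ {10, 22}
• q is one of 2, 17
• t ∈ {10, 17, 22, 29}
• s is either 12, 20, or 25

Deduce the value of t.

29

The 2 variables q and w are confined to {2, 17}, which locks those values in; drop them from r, t, u, v.
v must be 25 (only option left). So r, s, u can't be 25.
u has just one choice, so u = 10. So t, x can't be 10.
That leaves x = 22. Strike 22 from r, t.
So t = 29.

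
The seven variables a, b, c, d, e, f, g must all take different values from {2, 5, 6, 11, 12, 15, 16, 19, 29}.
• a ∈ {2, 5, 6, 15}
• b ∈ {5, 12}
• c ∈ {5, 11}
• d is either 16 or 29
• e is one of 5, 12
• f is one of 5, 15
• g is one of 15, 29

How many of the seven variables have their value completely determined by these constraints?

b and e between them cover only {5, 12} — a naked pair. Remove those values from a, c, f.
That leaves c = 11.
f must be 15 (only option left). Strike 15 from a, g.
That leaves g = 29. Strike 29 from d.
d has just one choice, so d = 16.
Determined: c=11, d=16, f=15, g=29. The other variables each still have more than one consistent value. That makes 4.

4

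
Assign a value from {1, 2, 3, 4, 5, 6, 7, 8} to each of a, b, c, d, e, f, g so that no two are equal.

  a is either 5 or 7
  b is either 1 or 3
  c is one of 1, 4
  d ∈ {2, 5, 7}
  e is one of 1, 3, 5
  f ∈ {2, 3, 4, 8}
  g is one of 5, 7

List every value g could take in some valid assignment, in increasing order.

Among the 7 variables, 8 fits only f (and all 7 values in {1, 2, 3, 4, 5, 7, 8} must be used), so f = 8.
Among the 6 still-open variables, 2 fits only d (and all 6 values in {1, 2, 3, 4, 5, 7} must be used), so d = 2.
The 5 still-open variables draw from only 5 values {1, 3, 4, 5, 7}, so each is used; only c can be 4, hence c = 4.
The 2 variables a and g are confined to {5, 7}, which locks those values in; drop them from e.
No further eliminations apply; g can still be any of 5, 7.

5, 7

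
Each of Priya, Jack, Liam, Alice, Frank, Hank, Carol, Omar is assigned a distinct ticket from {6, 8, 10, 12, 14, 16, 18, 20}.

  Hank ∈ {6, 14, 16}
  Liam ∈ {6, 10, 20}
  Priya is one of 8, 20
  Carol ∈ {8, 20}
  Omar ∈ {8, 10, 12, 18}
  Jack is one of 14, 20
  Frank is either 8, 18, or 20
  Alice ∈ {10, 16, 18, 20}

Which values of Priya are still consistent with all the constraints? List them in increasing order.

8, 20

The 8 variables draw from only 8 values {6, 8, 10, 12, 14, 16, 18, 20}, so each is used; only Omar can be 12, hence Omar = 12.
Priya and Carol share exactly the 2 values {8, 20}; by pigeonhole those values go to them, so strike 8, 20 from Jack, Liam, Alice, Frank.
That leaves Jack = 14. Strike 14 from Hank.
Frank's domain is down to {18}, so Frank = 18. Strike 18 from Alice.
No further eliminations apply; Priya can still be any of 8, 20.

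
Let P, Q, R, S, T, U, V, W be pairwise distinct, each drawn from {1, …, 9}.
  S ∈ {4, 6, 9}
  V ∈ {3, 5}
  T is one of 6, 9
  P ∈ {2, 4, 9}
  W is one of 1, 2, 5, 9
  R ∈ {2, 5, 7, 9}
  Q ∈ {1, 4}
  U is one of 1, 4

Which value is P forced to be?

2

The 8 variables draw from only 8 values {1, 2, 3, 4, 5, 6, 7, 9}, so each is used; only V can be 3, hence V = 3.
Among the 7 still-open variables, 7 fits only R (and all 7 values in {1, 2, 4, 5, 6, 7, 9} must be used), so R = 7.
Among the 6 still-open variables, 5 fits only W (and all 6 values in {1, 2, 4, 5, 6, 9} must be used), so W = 5.
Among the 5 still-open variables, 2 fits only P (and all 5 values in {1, 2, 4, 6, 9} must be used), so P = 2.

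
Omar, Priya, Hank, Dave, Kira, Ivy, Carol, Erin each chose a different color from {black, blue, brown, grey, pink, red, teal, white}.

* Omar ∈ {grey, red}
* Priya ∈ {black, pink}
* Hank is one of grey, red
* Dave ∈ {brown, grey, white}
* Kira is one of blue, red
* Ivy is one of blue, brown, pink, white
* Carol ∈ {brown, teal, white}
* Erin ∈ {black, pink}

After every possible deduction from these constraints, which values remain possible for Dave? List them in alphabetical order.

brown, white

The 8 variables together cover exactly {black, blue, brown, grey, pink, red, teal, white} — 8 values for 8 variables — and teal appears only in Carol's list, so Carol = teal.
Omar and Hank share exactly the 2 values {grey, red}; by pigeonhole those values go to them, so strike grey, red from Dave, Kira.
That leaves Kira = blue. Eliminate blue elsewhere: Ivy.
Priya and Erin share exactly the 2 values {black, pink}; by pigeonhole those values go to them, so strike black, pink from Ivy.
No further eliminations apply; Dave can still be any of brown, white.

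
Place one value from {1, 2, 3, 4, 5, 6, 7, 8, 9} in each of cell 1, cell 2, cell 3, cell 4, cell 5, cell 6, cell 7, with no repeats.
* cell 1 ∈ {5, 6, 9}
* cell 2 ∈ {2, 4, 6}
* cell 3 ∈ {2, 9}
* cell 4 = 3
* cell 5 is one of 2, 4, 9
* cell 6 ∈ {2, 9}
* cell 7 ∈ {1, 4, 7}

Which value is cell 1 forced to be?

cell 4 has just one choice, so cell 4 = 3.
cell 3 and cell 6 share exactly the 2 values {2, 9}; by pigeonhole those values go to them, so strike 2, 9 from cell 1, cell 2, cell 5.
cell 5 has just one choice, so cell 5 = 4. Strike 4 from cell 2, cell 7.
cell 2 must be 6 (only option left). Strike 6 from cell 1.
So cell 1 = 5.

5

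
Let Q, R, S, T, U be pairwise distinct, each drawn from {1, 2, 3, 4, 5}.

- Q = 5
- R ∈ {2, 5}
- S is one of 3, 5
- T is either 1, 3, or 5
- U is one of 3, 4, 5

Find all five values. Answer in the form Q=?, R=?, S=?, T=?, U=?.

Q must be 5 (only option left). Eliminate 5 elsewhere: R, S, T, U.
R's domain is down to {2}, so R = 2.
S must be 3 (only option left). Strike 3 from T, U.
That leaves T = 1.
U's domain is down to {4}, so U = 4.

Q=5, R=2, S=3, T=1, U=4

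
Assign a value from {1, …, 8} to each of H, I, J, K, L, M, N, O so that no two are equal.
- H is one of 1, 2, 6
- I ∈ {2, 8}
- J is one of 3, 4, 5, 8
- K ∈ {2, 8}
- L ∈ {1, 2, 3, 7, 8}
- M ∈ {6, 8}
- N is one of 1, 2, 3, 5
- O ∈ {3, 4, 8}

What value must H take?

The 8 variables together cover exactly {1, 2, 3, 4, 5, 6, 7, 8} — 8 values for 8 variables — and 7 appears only in L's list, so L = 7.
The 2 variables I and K are confined to {2, 8}, which locks those values in; drop them from H, J, M, N, O.
M's domain is down to {6}, so M = 6. Eliminate 6 elsewhere: H.
So H = 1.

1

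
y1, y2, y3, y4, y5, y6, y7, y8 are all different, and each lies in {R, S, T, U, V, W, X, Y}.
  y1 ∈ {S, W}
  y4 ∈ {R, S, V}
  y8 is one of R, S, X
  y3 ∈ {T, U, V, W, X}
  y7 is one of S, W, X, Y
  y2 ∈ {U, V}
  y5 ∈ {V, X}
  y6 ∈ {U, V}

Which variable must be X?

y5

The 8 variables together cover exactly {R, S, T, U, V, W, X, Y} — 8 values for 8 variables — and T appears only in y3's list, so y3 = T.
The 7 still-open variables together cover exactly {R, S, U, V, W, X, Y} — 7 values for 7 variables — and Y appears only in y7's list, so y7 = Y.
The 6 still-open variables together cover exactly {R, S, U, V, W, X} — 6 values for 6 variables — and W appears only in y1's list, so y1 = W.
y2 and y6 share exactly the 2 values {U, V}; by pigeonhole those values go to them, so strike U, V from y4, y5.
So X goes to y5.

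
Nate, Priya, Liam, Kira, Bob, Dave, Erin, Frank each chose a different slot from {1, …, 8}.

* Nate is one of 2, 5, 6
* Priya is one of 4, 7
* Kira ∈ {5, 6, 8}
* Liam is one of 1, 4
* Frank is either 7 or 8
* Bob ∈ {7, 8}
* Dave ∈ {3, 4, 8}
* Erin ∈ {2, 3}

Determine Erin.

2

The 8 variables together cover exactly {1, 2, 3, 4, 5, 6, 7, 8} — 8 values for 8 variables — and 1 appears only in Liam's list, so Liam = 1.
Bob and Frank between them cover only {7, 8} — a naked pair. Remove those values from Priya, Kira, Dave.
That leaves Priya = 4. So Dave can't be 4.
Dave's domain is down to {3}, so Dave = 3. Strike 3 from Erin.
So Erin = 2.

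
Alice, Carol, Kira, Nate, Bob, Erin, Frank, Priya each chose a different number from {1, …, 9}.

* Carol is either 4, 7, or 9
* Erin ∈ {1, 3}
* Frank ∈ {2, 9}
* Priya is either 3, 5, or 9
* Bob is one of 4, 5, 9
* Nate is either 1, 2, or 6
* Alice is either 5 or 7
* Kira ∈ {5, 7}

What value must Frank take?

2

The 8 variables draw from only 8 values {1, 2, 3, 4, 5, 6, 7, 9}, so each is used; only Nate can be 6, hence Nate = 6.
Among the 7 still-open variables, 1 fits only Erin (and all 7 values in {1, 2, 3, 4, 5, 7, 9} must be used), so Erin = 1.
The 6 still-open variables draw from only 6 values {2, 3, 4, 5, 7, 9}, so each is used; only Frank can be 2, hence Frank = 2.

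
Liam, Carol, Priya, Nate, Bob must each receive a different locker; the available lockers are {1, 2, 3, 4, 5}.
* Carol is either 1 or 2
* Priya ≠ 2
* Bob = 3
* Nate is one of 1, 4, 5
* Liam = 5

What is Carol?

Liam must be 5 (only option left). So Priya, Nate can't be 5.
Bob's domain is down to {3}, so Bob = 3. Eliminate 3 elsewhere: Priya.
The 3 still-open variables together cover exactly {1, 2, 4} — 3 values for 3 variables — and 2 appears only in Carol's list, so Carol = 2.

2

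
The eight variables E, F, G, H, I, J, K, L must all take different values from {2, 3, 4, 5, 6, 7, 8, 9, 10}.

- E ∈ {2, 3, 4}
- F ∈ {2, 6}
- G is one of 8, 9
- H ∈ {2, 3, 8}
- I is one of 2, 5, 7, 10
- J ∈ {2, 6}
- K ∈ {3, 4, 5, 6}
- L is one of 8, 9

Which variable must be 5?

F and J between them cover only {2, 6} — a naked pair. Remove those values from E, H, I, K.
G and L between them cover only {8, 9} — a naked pair. Remove those values from H.
H's domain is down to {3}, so H = 3. Strike 3 from E, K.
E's domain is down to {4}, so E = 4. Remove 4 from K.
So 5 goes to K.

K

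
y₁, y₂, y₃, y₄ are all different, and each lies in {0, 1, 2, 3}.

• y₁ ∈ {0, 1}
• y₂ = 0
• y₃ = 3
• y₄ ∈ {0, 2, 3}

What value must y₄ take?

2

y₂'s domain is down to {0}, so y₂ = 0. Remove 0 from y₁, y₄.
That leaves y₃ = 3. Strike 3 from y₄.
So y₄ = 2.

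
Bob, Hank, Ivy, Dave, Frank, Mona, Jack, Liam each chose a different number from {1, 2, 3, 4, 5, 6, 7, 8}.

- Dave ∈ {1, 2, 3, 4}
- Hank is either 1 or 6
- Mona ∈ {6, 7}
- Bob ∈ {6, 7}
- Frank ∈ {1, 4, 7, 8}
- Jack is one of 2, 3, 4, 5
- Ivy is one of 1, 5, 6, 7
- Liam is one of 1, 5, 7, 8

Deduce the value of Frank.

4

The 2 variables Bob and Mona are confined to {6, 7}, which locks those values in; drop them from Hank, Ivy, Frank, Liam.
Hank's domain is down to {1}, so Hank = 1. Eliminate 1 elsewhere: Ivy, Dave, Frank, Liam.
Ivy must be 5 (only option left). So Jack, Liam can't be 5.
Liam must be 8 (only option left). So Frank can't be 8.
So Frank = 4.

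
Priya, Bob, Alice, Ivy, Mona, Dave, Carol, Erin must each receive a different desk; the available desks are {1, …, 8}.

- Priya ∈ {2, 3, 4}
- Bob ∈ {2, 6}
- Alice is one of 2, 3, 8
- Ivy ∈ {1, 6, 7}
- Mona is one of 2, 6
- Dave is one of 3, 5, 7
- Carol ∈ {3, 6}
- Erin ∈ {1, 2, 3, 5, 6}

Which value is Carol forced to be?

3

The 8 variables together cover exactly {1, 2, 3, 4, 5, 6, 7, 8} — 8 values for 8 variables — and 4 appears only in Priya's list, so Priya = 4.
The 7 still-open variables together cover exactly {1, 2, 3, 5, 6, 7, 8} — 7 values for 7 variables — and 8 appears only in Alice's list, so Alice = 8.
Bob and Mona share exactly the 2 values {2, 6}; by pigeonhole those values go to them, so strike 2, 6 from Ivy, Carol, Erin.
So Carol = 3.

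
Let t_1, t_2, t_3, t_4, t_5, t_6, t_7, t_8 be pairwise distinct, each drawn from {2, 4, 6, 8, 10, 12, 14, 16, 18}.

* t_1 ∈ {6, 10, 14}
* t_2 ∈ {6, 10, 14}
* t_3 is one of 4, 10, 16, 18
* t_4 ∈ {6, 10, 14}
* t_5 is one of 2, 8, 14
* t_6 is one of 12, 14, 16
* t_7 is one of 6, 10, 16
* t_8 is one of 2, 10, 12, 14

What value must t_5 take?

The 3 variables t_1, t_2, t_4 are confined to {6, 10, 14}, which locks those values in; drop them from t_3, t_5, t_6, t_7, t_8.
t_7 has just one choice, so t_7 = 16. Eliminate 16 elsewhere: t_3, t_6.
t_6's domain is down to {12}, so t_6 = 12. So t_8 can't be 12.
t_8 must be 2 (only option left). So t_5 can't be 2.
So t_5 = 8.

8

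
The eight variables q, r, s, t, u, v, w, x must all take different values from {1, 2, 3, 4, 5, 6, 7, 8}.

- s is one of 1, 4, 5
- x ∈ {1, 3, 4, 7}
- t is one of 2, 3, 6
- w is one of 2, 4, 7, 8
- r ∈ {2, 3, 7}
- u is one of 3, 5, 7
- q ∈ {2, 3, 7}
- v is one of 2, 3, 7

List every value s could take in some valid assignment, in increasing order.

1, 4

The 8 variables draw from only 8 values {1, 2, 3, 4, 5, 6, 7, 8}, so each is used; only t can be 6, hence t = 6.
The 7 still-open variables draw from only 7 values {1, 2, 3, 4, 5, 7, 8}, so each is used; only w can be 8, hence w = 8.
q, r, v between them cover only {2, 3, 7} — a naked triple. Remove those values from u, x.
u's domain is down to {5}, so u = 5. Eliminate 5 elsewhere: s.
No further eliminations apply; s can still be any of 1, 4.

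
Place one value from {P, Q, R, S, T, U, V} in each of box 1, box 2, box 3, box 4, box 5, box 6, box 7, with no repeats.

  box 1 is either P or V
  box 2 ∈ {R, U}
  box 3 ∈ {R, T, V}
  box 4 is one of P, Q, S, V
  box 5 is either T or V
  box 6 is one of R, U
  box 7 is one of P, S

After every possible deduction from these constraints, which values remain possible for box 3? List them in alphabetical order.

Among the 7 variables, Q fits only box 4 (and all 7 values in {P, Q, R, S, T, U, V} must be used), so box 4 = Q.
The 6 still-open variables draw from only 6 values {P, R, S, T, U, V}, so each is used; only box 7 can be S, hence box 7 = S.
The 5 still-open variables draw from only 5 values {P, R, T, U, V}, so each is used; only box 1 can be P, hence box 1 = P.
The 2 variables box 2 and box 6 are confined to {R, U}, which locks those values in; drop them from box 3.
No further eliminations apply; box 3 can still be any of T, V.

T, V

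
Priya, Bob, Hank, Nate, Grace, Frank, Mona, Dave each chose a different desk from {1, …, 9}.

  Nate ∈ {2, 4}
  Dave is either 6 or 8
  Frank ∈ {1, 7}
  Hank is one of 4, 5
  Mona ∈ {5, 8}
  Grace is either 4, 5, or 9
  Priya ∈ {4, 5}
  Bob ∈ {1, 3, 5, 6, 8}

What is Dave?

6

Priya and Hank share exactly the 2 values {4, 5}; by pigeonhole those values go to them, so strike 4, 5 from Bob, Nate, Grace, Mona.
Nate's domain is down to {2}, so Nate = 2.
Grace has just one choice, so Grace = 9.
That leaves Mona = 8. Eliminate 8 elsewhere: Bob, Dave.
So Dave = 6.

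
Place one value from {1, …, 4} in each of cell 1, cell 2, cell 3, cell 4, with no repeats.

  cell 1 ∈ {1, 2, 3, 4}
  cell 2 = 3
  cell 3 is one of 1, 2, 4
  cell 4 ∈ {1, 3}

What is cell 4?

1

cell 2 must be 3 (only option left). So cell 1, cell 4 can't be 3.
So cell 4 = 1.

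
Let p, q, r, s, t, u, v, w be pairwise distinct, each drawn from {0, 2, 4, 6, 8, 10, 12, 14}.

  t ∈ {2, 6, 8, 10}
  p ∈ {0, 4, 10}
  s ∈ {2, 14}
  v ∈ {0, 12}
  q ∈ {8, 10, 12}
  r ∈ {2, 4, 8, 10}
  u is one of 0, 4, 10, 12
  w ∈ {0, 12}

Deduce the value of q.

8

Among the 8 variables, 6 fits only t (and all 8 values in {0, 2, 4, 6, 8, 10, 12, 14} must be used), so t = 6.
The 7 still-open variables draw from only 7 values {0, 2, 4, 8, 10, 12, 14}, so each is used; only s can be 14, hence s = 14.
Among the 6 still-open variables, 2 fits only r (and all 6 values in {0, 2, 4, 8, 10, 12} must be used), so r = 2.
The 5 still-open variables together cover exactly {0, 4, 8, 10, 12} — 5 values for 5 variables — and 8 appears only in q's list, so q = 8.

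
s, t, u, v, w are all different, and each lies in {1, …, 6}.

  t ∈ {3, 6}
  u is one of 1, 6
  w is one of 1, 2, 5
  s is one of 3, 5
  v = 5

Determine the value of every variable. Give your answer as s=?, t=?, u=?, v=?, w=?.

v has just one choice, so v = 5. So s, w can't be 5.
s has just one choice, so s = 3. Eliminate 3 elsewhere: t.
That leaves t = 6. Eliminate 6 elsewhere: u.
u's domain is down to {1}, so u = 1. So w can't be 1.
That leaves w = 2.

s=3, t=6, u=1, v=5, w=2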